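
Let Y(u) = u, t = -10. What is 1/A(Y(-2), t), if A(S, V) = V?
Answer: -1/10 ≈ -0.10000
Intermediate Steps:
1/A(Y(-2), t) = 1/(-10) = -1/10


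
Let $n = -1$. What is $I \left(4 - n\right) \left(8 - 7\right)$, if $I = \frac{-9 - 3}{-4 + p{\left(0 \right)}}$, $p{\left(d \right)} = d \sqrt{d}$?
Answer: $15$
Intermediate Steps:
$p{\left(d \right)} = d^{\frac{3}{2}}$
$I = 3$ ($I = \frac{-9 - 3}{-4 + 0^{\frac{3}{2}}} = - \frac{12}{-4 + 0} = - \frac{12}{-4} = \left(-12\right) \left(- \frac{1}{4}\right) = 3$)
$I \left(4 - n\right) \left(8 - 7\right) = 3 \left(4 - -1\right) \left(8 - 7\right) = 3 \left(4 + 1\right) \left(8 - 7\right) = 3 \cdot 5 \cdot 1 = 15 \cdot 1 = 15$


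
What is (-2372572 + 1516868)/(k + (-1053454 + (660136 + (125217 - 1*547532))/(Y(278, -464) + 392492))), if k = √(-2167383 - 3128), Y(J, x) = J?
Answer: 139064252729567729920720/171201718838260703529981 + 132007978193621600*I*√2170511/171201718838260703529981 ≈ 0.81228 + 0.001136*I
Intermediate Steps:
k = I*√2170511 (k = √(-2170511) = I*√2170511 ≈ 1473.3*I)
(-2372572 + 1516868)/(k + (-1053454 + (660136 + (125217 - 1*547532))/(Y(278, -464) + 392492))) = (-2372572 + 1516868)/(I*√2170511 + (-1053454 + (660136 + (125217 - 1*547532))/(278 + 392492))) = -855704/(I*√2170511 + (-1053454 + (660136 + (125217 - 547532))/392770)) = -855704/(I*√2170511 + (-1053454 + (660136 - 422315)*(1/392770))) = -855704/(I*√2170511 + (-1053454 + 237821*(1/392770))) = -855704/(I*√2170511 + (-1053454 + 237821/392770)) = -855704/(I*√2170511 - 413764889759/392770) = -855704/(-413764889759/392770 + I*√2170511)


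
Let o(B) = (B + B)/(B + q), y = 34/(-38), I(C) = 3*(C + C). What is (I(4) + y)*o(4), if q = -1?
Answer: 3512/57 ≈ 61.614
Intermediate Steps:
I(C) = 6*C (I(C) = 3*(2*C) = 6*C)
y = -17/19 (y = 34*(-1/38) = -17/19 ≈ -0.89474)
o(B) = 2*B/(-1 + B) (o(B) = (B + B)/(B - 1) = (2*B)/(-1 + B) = 2*B/(-1 + B))
(I(4) + y)*o(4) = (6*4 - 17/19)*(2*4/(-1 + 4)) = (24 - 17/19)*(2*4/3) = 439*(2*4*(⅓))/19 = (439/19)*(8/3) = 3512/57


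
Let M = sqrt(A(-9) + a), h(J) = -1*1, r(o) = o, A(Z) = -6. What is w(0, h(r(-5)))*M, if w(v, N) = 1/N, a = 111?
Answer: -sqrt(105) ≈ -10.247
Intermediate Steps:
h(J) = -1
M = sqrt(105) (M = sqrt(-6 + 111) = sqrt(105) ≈ 10.247)
w(0, h(r(-5)))*M = sqrt(105)/(-1) = -sqrt(105)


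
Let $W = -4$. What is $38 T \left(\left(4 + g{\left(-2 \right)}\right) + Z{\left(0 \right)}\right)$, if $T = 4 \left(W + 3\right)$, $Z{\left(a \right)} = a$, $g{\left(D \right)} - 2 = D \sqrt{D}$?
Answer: $-912 + 304 i \sqrt{2} \approx -912.0 + 429.92 i$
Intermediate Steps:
$g{\left(D \right)} = 2 + D^{\frac{3}{2}}$ ($g{\left(D \right)} = 2 + D \sqrt{D} = 2 + D^{\frac{3}{2}}$)
$T = -4$ ($T = 4 \left(-4 + 3\right) = 4 \left(-1\right) = -4$)
$38 T \left(\left(4 + g{\left(-2 \right)}\right) + Z{\left(0 \right)}\right) = 38 \left(-4\right) \left(\left(4 + \left(2 + \left(-2\right)^{\frac{3}{2}}\right)\right) + 0\right) = - 152 \left(\left(4 + \left(2 - 2 i \sqrt{2}\right)\right) + 0\right) = - 152 \left(\left(6 - 2 i \sqrt{2}\right) + 0\right) = - 152 \left(6 - 2 i \sqrt{2}\right) = -912 + 304 i \sqrt{2}$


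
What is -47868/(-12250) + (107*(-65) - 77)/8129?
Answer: 151488486/49790125 ≈ 3.0425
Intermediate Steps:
-47868/(-12250) + (107*(-65) - 77)/8129 = -47868*(-1/12250) + (-6955 - 77)*(1/8129) = 23934/6125 - 7032*1/8129 = 23934/6125 - 7032/8129 = 151488486/49790125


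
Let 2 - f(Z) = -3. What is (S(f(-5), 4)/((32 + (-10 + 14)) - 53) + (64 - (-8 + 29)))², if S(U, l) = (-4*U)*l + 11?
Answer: 640000/289 ≈ 2214.5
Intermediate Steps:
f(Z) = 5 (f(Z) = 2 - 1*(-3) = 2 + 3 = 5)
S(U, l) = 11 - 4*U*l (S(U, l) = -4*U*l + 11 = 11 - 4*U*l)
(S(f(-5), 4)/((32 + (-10 + 14)) - 53) + (64 - (-8 + 29)))² = ((11 - 4*5*4)/((32 + (-10 + 14)) - 53) + (64 - (-8 + 29)))² = ((11 - 80)/((32 + 4) - 53) + (64 - 1*21))² = (-69/(36 - 53) + (64 - 21))² = (-69/(-17) + 43)² = (-69*(-1/17) + 43)² = (69/17 + 43)² = (800/17)² = 640000/289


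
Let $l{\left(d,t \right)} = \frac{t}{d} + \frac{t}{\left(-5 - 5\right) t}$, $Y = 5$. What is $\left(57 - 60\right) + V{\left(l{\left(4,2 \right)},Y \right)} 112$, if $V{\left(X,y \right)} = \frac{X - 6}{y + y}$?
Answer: $- \frac{1643}{25} \approx -65.72$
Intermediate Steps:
$l{\left(d,t \right)} = - \frac{1}{10} + \frac{t}{d}$ ($l{\left(d,t \right)} = \frac{t}{d} + \frac{t}{\left(-10\right) t} = \frac{t}{d} + t \left(- \frac{1}{10 t}\right) = \frac{t}{d} - \frac{1}{10} = - \frac{1}{10} + \frac{t}{d}$)
$V{\left(X,y \right)} = \frac{-6 + X}{2 y}$
$\left(57 - 60\right) + V{\left(l{\left(4,2 \right)},Y \right)} 112 = \left(57 - 60\right) + \frac{-6 + \frac{2 - \frac{2}{5}}{4}}{2 \cdot 5} \cdot 112 = -3 + \frac{1}{2} \cdot \frac{1}{5} \left(-6 + \frac{2 - \frac{2}{5}}{4}\right) 112 = -3 + \frac{1}{2} \cdot \frac{1}{5} \left(-6 + \frac{1}{4} \cdot \frac{8}{5}\right) 112 = -3 + \frac{1}{2} \cdot \frac{1}{5} \left(-6 + \frac{2}{5}\right) 112 = -3 + \frac{1}{2} \cdot \frac{1}{5} \left(- \frac{28}{5}\right) 112 = -3 - \frac{1568}{25} = - \frac{1643}{25}$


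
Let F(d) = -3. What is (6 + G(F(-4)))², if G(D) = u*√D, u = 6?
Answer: -72 + 72*I*√3 ≈ -72.0 + 124.71*I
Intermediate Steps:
G(D) = 6*√D
(6 + G(F(-4)))² = (6 + 6*√(-3))² = (6 + 6*(I*√3))² = (6 + 6*I*√3)²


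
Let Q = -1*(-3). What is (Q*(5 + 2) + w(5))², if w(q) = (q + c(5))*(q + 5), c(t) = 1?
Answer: 6561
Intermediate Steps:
w(q) = (1 + q)*(5 + q) (w(q) = (q + 1)*(q + 5) = (1 + q)*(5 + q))
Q = 3
(Q*(5 + 2) + w(5))² = (3*(5 + 2) + (5 + 5² + 6*5))² = (3*7 + (5 + 25 + 30))² = (21 + 60)² = 81² = 6561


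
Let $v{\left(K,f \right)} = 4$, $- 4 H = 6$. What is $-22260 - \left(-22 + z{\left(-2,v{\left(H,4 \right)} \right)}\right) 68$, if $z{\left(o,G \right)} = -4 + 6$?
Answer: $-20900$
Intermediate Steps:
$H = - \frac{3}{2}$ ($H = \left(- \frac{1}{4}\right) 6 = - \frac{3}{2} \approx -1.5$)
$z{\left(o,G \right)} = 2$
$-22260 - \left(-22 + z{\left(-2,v{\left(H,4 \right)} \right)}\right) 68 = -22260 - \left(-22 + 2\right) 68 = -22260 - \left(-20\right) 68 = -22260 - -1360 = -22260 + 1360 = -20900$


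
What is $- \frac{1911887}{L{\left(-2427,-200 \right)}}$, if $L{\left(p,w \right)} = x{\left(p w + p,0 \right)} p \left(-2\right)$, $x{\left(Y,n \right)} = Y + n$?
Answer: $- \frac{1911887}{2344350942} \approx -0.00081553$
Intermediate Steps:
$L{\left(p,w \right)} = - 2 p \left(p + p w\right)$ ($L{\left(p,w \right)} = \left(\left(p w + p\right) + 0\right) p \left(-2\right) = \left(\left(p + p w\right) + 0\right) p \left(-2\right) = \left(p + p w\right) p \left(-2\right) = p \left(p + p w\right) \left(-2\right) = - 2 p \left(p + p w\right)$)
$- \frac{1911887}{L{\left(-2427,-200 \right)}} = - \frac{1911887}{2 \left(-2427\right)^{2} \left(-1 - -200\right)} = - \frac{1911887}{2 \cdot 5890329 \left(-1 + 200\right)} = - \frac{1911887}{2 \cdot 5890329 \cdot 199} = - \frac{1911887}{2344350942}$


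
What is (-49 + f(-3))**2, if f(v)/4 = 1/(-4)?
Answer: 2500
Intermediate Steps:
f(v) = -1 (f(v) = 4*(1/(-4)) = 4*(1*(-1/4)) = 4*(-1/4) = -1)
(-49 + f(-3))**2 = (-49 - 1)**2 = (-50)**2 = 2500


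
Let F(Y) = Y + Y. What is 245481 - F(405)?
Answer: 244671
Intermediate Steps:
F(Y) = 2*Y
245481 - F(405) = 245481 - 2*405 = 245481 - 1*810 = 245481 - 810 = 244671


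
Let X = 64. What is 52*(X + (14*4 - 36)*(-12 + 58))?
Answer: 51168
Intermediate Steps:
52*(X + (14*4 - 36)*(-12 + 58)) = 52*(64 + (14*4 - 36)*(-12 + 58)) = 52*(64 + (56 - 36)*46) = 52*(64 + 20*46) = 52*(64 + 920) = 52*984 = 51168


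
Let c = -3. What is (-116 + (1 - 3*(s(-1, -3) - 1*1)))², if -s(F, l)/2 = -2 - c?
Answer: 11236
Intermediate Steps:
s(F, l) = -2 (s(F, l) = -2*(-2 - 1*(-3)) = -2*(-2 + 3) = -2*1 = -2)
(-116 + (1 - 3*(s(-1, -3) - 1*1)))² = (-116 + (1 - 3*(-2 - 1*1)))² = (-116 + (1 - 3*(-2 - 1)))² = (-116 + (1 - 3*(-3)))² = (-116 + (1 + 9))² = (-116 + 10)² = (-106)² = 11236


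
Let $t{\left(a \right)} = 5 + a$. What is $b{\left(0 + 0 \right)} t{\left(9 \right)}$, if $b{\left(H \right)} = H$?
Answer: $0$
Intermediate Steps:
$b{\left(0 + 0 \right)} t{\left(9 \right)} = \left(0 + 0\right) \left(5 + 9\right) = 0 \cdot 14 = 0$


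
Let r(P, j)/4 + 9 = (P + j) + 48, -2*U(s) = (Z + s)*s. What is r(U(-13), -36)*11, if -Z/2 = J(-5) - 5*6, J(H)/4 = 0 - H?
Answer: 2134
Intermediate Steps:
J(H) = -4*H (J(H) = 4*(0 - H) = 4*(-H) = -4*H)
Z = 20 (Z = -2*(-4*(-5) - 5*6) = -2*(20 - 30) = -2*(-10) = 20)
U(s) = -s*(20 + s)/2 (U(s) = -(20 + s)*s/2 = -s*(20 + s)/2)
r(P, j) = 156 + 4*P + 4*j (r(P, j) = -36 + 4*((P + j) + 48) = -36 + 4*(48 + P + j) = -36 + (192 + 4*P + 4*j) = 156 + 4*P + 4*j)
r(U(-13), -36)*11 = (156 + 4*(-½*(-13)*(20 - 13)) + 4*(-36))*11 = (156 + 4*(-½*(-13)*7) - 144)*11 = (156 + 4*(91/2) - 144)*11 = (156 + 182 - 144)*11 = 194*11 = 2134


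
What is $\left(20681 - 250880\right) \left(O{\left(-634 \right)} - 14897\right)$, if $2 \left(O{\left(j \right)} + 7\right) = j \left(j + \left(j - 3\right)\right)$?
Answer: $-89317902597$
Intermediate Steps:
$O{\left(j \right)} = -7 + \frac{j \left(-3 + 2 j\right)}{2}$ ($O{\left(j \right)} = -7 + \frac{j \left(j + \left(j - 3\right)\right)}{2} = -7 + \frac{j \left(j + \left(-3 + j\right)\right)}{2} = -7 + \frac{j \left(-3 + 2 j\right)}{2}$)
$\left(20681 - 250880\right) \left(O{\left(-634 \right)} - 14897\right) = \left(20681 - 250880\right) \left(\left(-7 + \left(-634\right)^{2} - -951\right) - 14897\right) = - 230199 \left(\left(-7 + 401956 + 951\right) - 14897\right) = - 230199 \left(402900 - 14897\right) = \left(-230199\right) 388003 = -89317902597$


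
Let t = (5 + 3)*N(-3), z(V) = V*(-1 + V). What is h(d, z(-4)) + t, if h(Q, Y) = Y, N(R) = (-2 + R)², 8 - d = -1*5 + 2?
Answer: 220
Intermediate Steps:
d = 11 (d = 8 - (-1*5 + 2) = 8 - (-5 + 2) = 8 - 1*(-3) = 8 + 3 = 11)
t = 200 (t = (5 + 3)*(-2 - 3)² = 8*(-5)² = 8*25 = 200)
h(d, z(-4)) + t = -4*(-1 - 4) + 200 = -4*(-5) + 200 = 20 + 200 = 220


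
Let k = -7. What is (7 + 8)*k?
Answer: -105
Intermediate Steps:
(7 + 8)*k = (7 + 8)*(-7) = 15*(-7) = -105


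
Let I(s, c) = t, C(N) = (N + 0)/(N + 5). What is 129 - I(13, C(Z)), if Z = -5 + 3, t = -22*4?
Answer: 217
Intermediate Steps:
t = -88
Z = -2
C(N) = N/(5 + N)
I(s, c) = -88
129 - I(13, C(Z)) = 129 - 1*(-88) = 129 + 88 = 217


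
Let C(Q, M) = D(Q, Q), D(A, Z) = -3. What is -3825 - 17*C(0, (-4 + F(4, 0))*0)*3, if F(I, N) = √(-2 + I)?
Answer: -3672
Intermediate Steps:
C(Q, M) = -3
-3825 - 17*C(0, (-4 + F(4, 0))*0)*3 = -3825 - 17*(-3)*3 = -3825 + 51*3 = -3825 + 153 = -3672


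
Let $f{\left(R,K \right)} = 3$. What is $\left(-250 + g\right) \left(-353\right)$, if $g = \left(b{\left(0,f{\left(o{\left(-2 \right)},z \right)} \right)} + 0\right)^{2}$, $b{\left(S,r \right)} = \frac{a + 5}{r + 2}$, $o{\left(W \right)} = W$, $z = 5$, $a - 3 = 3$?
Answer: $\frac{2163537}{25} \approx 86542.0$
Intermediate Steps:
$a = 6$ ($a = 3 + 3 = 6$)
$b{\left(S,r \right)} = \frac{11}{2 + r}$ ($b{\left(S,r \right)} = \frac{6 + 5}{r + 2} = \frac{11}{2 + r}$)
$g = \frac{121}{25}$ ($g = \left(\frac{11}{2 + 3} + 0\right)^{2} = \left(\frac{11}{5} + 0\right)^{2} = \left(\frac{11}{5}\right)^{2} = \frac{121}{25} \approx 4.84$)
$\left(-250 + g\right) \left(-353\right) = \left(-250 + \frac{121}{25}\right) \left(-353\right) = \left(- \frac{6129}{25}\right) \left(-353\right) = \frac{2163537}{25}$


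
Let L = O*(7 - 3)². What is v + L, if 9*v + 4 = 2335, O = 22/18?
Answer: 2507/9 ≈ 278.56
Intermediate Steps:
O = 11/9 (O = 22*(1/18) = 11/9 ≈ 1.2222)
L = 176/9 (L = 11*(7 - 3)²/9 = (11/9)*4² = (11/9)*16 = 176/9 ≈ 19.556)
v = 259 (v = -4/9 + (⅑)*2335 = -4/9 + 2335/9 = 259)
v + L = 259 + 176/9 = 2507/9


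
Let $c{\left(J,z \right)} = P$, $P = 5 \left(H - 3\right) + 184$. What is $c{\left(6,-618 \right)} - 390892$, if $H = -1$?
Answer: $-390728$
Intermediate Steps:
$P = 164$ ($P = 5 \left(-1 - 3\right) + 184 = 5 \left(-4\right) + 184 = -20 + 184 = 164$)
$c{\left(J,z \right)} = 164$
$c{\left(6,-618 \right)} - 390892 = 164 - 390892 = -390728$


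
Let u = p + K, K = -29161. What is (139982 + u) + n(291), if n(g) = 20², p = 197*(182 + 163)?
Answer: 179186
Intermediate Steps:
p = 67965 (p = 197*345 = 67965)
n(g) = 400
u = 38804 (u = 67965 - 29161 = 38804)
(139982 + u) + n(291) = (139982 + 38804) + 400 = 178786 + 400 = 179186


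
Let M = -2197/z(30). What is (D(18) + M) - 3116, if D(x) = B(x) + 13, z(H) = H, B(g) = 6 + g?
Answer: -94567/30 ≈ -3152.2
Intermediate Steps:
D(x) = 19 + x (D(x) = (6 + x) + 13 = 19 + x)
M = -2197/30 ≈ -73.233
(D(18) + M) - 3116 = ((19 + 18) - 2197/30) - 3116 = (37 - 2197/30) - 3116 = -1087/30 - 3116 = -94567/30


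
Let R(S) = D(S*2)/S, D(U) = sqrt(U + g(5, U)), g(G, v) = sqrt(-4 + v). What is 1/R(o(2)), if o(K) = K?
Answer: 1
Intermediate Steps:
D(U) = sqrt(U + sqrt(-4 + U))
R(S) = sqrt(sqrt(-4 + 2*S) + 2*S)/S (R(S) = sqrt(S*2 + sqrt(-4 + S*2))/S = sqrt(2*S + sqrt(-4 + 2*S))/S = sqrt(sqrt(-4 + 2*S) + 2*S)/S)
1/R(o(2)) = 1/(sqrt(2*2 + sqrt(2)*sqrt(-2 + 2))/2) = 1/(sqrt(4 + sqrt(2)*sqrt(0))/2) = 1/(sqrt(4 + sqrt(2)*0)/2) = 1/(sqrt(4 + 0)/2) = 1/(sqrt(4)/2) = 1/((1/2)*2) = 1/1 = 1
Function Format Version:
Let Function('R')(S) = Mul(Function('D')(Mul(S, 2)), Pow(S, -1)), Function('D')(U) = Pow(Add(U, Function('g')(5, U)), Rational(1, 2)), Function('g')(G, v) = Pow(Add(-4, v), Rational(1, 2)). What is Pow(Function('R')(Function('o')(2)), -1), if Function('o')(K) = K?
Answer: 1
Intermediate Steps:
Function('D')(U) = Pow(Add(U, Pow(Add(-4, U), Rational(1, 2))), Rational(1, 2))
Function('R')(S) = Mul(Pow(S, -1), Pow(Add(Pow(Add(-4, Mul(2, S)), Rational(1, 2)), Mul(2, S)), Rational(1, 2))) (Function('R')(S) = Mul(Pow(Add(Mul(S, 2), Pow(Add(-4, Mul(S, 2)), Rational(1, 2))), Rational(1, 2)), Pow(S, -1)) = Mul(Pow(Add(Mul(2, S), Pow(Add(-4, Mul(2, S)), Rational(1, 2))), Rational(1, 2)), Pow(S, -1)) = Mul(Pow(Add(Pow(Add(-4, Mul(2, S)), Rational(1, 2)), Mul(2, S)), Rational(1, 2)), Pow(S, -1)) = Mul(Pow(S, -1), Pow(Add(Pow(Add(-4, Mul(2, S)), Rational(1, 2)), Mul(2, S)), Rational(1, 2))))
Pow(Function('R')(Function('o')(2)), -1) = Pow(Mul(Pow(2, -1), Pow(Add(Mul(2, 2), Mul(Pow(2, Rational(1, 2)), Pow(Add(-2, 2), Rational(1, 2)))), Rational(1, 2))), -1) = Pow(Mul(Rational(1, 2), Pow(Add(4, Mul(Pow(2, Rational(1, 2)), Pow(0, Rational(1, 2)))), Rational(1, 2))), -1) = Pow(Mul(Rational(1, 2), Pow(Add(4, Mul(Pow(2, Rational(1, 2)), 0)), Rational(1, 2))), -1) = Pow(Mul(Rational(1, 2), Pow(Add(4, 0), Rational(1, 2))), -1) = Pow(Mul(Rational(1, 2), Pow(4, Rational(1, 2))), -1) = Pow(Mul(Rational(1, 2), 2), -1) = Pow(1, -1) = 1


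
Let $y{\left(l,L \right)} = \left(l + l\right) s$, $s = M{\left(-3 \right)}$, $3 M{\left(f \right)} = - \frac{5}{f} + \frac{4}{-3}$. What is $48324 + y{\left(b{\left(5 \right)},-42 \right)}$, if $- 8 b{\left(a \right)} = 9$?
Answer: $\frac{193295}{4} \approx 48324.0$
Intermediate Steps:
$b{\left(a \right)} = - \frac{9}{8}$ ($b{\left(a \right)} = \left(- \frac{1}{8}\right) 9 = - \frac{9}{8}$)
$M{\left(f \right)} = - \frac{4}{9} - \frac{5}{3 f}$ ($M{\left(f \right)} = \frac{- \frac{5}{f} + \frac{4}{-3}}{3} = \frac{- \frac{5}{f} + 4 \left(- \frac{1}{3}\right)}{3} = \frac{- \frac{5}{f} - \frac{4}{3}}{3} = \frac{- \frac{4}{3} - \frac{5}{f}}{3} = - \frac{4}{9} - \frac{5}{3 f}$)
$s = \frac{1}{9}$ ($s = \frac{-15 - -12}{9 \left(-3\right)} = \frac{1}{9} \left(- \frac{1}{3}\right) \left(-15 + 12\right) = \frac{1}{9} \left(- \frac{1}{3}\right) \left(-3\right) = \frac{1}{9} \approx 0.11111$)
$y{\left(l,L \right)} = \frac{2 l}{9}$ ($y{\left(l,L \right)} = \left(l + l\right) \frac{1}{9} = 2 l \frac{1}{9} = \frac{2 l}{9}$)
$48324 + y{\left(b{\left(5 \right)},-42 \right)} = 48324 + \frac{2}{9} \left(- \frac{9}{8}\right) = 48324 - \frac{1}{4} = \frac{193295}{4}$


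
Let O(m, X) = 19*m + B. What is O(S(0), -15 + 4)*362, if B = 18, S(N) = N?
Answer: 6516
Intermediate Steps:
O(m, X) = 18 + 19*m (O(m, X) = 19*m + 18 = 18 + 19*m)
O(S(0), -15 + 4)*362 = (18 + 19*0)*362 = (18 + 0)*362 = 18*362 = 6516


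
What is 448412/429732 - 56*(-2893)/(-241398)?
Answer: 536468585/1440783963 ≈ 0.37234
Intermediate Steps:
448412/429732 - 56*(-2893)/(-241398) = 448412*(1/429732) + 162008*(-1/241398) = 112103/107433 - 81004/120699 = 536468585/1440783963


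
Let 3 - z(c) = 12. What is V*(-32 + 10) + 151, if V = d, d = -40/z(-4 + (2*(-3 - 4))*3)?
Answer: 479/9 ≈ 53.222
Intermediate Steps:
z(c) = -9 (z(c) = 3 - 1*12 = 3 - 12 = -9)
d = 40/9 (d = -40/(-9) = -40*(-⅑) = 40/9 ≈ 4.4444)
V = 40/9 ≈ 4.4444
V*(-32 + 10) + 151 = 40*(-32 + 10)/9 + 151 = (40/9)*(-22) + 151 = -880/9 + 151 = 479/9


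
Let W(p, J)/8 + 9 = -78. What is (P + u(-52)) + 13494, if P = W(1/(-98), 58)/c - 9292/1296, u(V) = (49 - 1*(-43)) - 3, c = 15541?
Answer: 68357935325/5035284 ≈ 13576.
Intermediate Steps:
W(p, J) = -696 (W(p, J) = -72 + 8*(-78) = -72 - 624 = -696)
u(V) = 89 (u(V) = (49 + 43) - 3 = 92 - 3 = 89)
P = -36327247/5035284 (P = -696/15541 - 9292/1296 = -696*1/15541 - 9292*1/1296 = -696/15541 - 2323/324 = -36327247/5035284 ≈ -7.2145)
(P + u(-52)) + 13494 = (-36327247/5035284 + 89) + 13494 = 411813029/5035284 + 13494 = 68357935325/5035284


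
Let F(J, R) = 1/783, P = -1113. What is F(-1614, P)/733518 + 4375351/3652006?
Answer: 628239799338625/524377475838891 ≈ 1.1981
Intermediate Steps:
F(J, R) = 1/783
F(-1614, P)/733518 + 4375351/3652006 = (1/783)/733518 + 4375351/3652006 = (1/783)*(1/733518) + 4375351*(1/3652006) = 1/574344594 + 4375351/3652006 = 628239799338625/524377475838891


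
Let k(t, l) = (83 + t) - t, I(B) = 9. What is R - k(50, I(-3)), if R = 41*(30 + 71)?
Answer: 4058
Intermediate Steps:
k(t, l) = 83
R = 4141 (R = 41*101 = 4141)
R - k(50, I(-3)) = 4141 - 1*83 = 4141 - 83 = 4058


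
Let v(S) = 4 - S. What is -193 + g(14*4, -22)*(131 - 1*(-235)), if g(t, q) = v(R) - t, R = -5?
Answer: -17395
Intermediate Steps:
g(t, q) = 9 - t (g(t, q) = (4 - 1*(-5)) - t = (4 + 5) - t = 9 - t)
-193 + g(14*4, -22)*(131 - 1*(-235)) = -193 + (9 - 14*4)*(131 - 1*(-235)) = -193 + (9 - 1*56)*(131 + 235) = -193 + (9 - 56)*366 = -193 - 47*366 = -193 - 17202 = -17395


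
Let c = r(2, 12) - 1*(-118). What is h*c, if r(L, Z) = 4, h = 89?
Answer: 10858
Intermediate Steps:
c = 122 (c = 4 - 1*(-118) = 4 + 118 = 122)
h*c = 89*122 = 10858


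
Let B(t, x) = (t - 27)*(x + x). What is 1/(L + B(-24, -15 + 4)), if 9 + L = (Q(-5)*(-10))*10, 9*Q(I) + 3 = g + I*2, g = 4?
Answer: 1/1213 ≈ 0.00082440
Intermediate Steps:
Q(I) = ⅑ + 2*I/9 (Q(I) = -⅓ + (4 + I*2)/9 = -⅓ + (4 + 2*I)/9 = -⅓ + (4/9 + 2*I/9) = ⅑ + 2*I/9)
B(t, x) = 2*x*(-27 + t) (B(t, x) = (-27 + t)*(2*x) = 2*x*(-27 + t))
L = 91 (L = -9 + ((⅑ + (2/9)*(-5))*(-10))*10 = -9 + ((⅑ - 10/9)*(-10))*10 = -9 - 1*(-10)*10 = -9 + 10*10 = -9 + 100 = 91)
1/(L + B(-24, -15 + 4)) = 1/(91 + 2*(-15 + 4)*(-27 - 24)) = 1/(91 + 2*(-11)*(-51)) = 1/(91 + 1122) = 1/1213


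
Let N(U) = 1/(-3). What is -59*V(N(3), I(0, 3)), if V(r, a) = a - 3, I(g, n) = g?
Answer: 177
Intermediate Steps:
N(U) = -1/3
V(r, a) = -3 + a
-59*V(N(3), I(0, 3)) = -59*(-3 + 0) = -59*(-3) = 177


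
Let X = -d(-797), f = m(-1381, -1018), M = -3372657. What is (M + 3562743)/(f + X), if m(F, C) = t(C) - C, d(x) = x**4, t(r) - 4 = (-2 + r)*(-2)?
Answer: -190086/403490470619 ≈ -4.7110e-7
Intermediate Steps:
t(r) = 8 - 2*r (t(r) = 4 + (-2 + r)*(-2) = 4 + (4 - 2*r) = 8 - 2*r)
m(F, C) = 8 - 3*C (m(F, C) = (8 - 2*C) - C = 8 - 3*C)
f = 3062 (f = 8 - 3*(-1018) = 8 + 3054 = 3062)
X = -403490473681 (X = -1*(-797)**4 = -1*403490473681 = -403490473681)
(M + 3562743)/(f + X) = (-3372657 + 3562743)/(3062 - 403490473681) = 190086/(-403490470619) = 190086*(-1/403490470619) = -190086/403490470619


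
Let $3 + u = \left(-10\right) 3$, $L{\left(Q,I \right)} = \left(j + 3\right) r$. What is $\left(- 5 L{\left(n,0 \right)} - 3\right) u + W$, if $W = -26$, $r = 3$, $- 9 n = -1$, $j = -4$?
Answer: $-422$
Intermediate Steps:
$n = \frac{1}{9}$ ($n = \left(- \frac{1}{9}\right) \left(-1\right) = \frac{1}{9} \approx 0.11111$)
$L{\left(Q,I \right)} = -3$ ($L{\left(Q,I \right)} = \left(-4 + 3\right) 3 = \left(-1\right) 3 = -3$)
$u = -33$ ($u = -3 - 30 = -33$)
$\left(- 5 L{\left(n,0 \right)} - 3\right) u + W = \left(\left(-5\right) \left(-3\right) - 3\right) \left(-33\right) - 26 = \left(15 - 3\right) \left(-33\right) - 26 = 12 \left(-33\right) - 26 = -396 - 26 = -422$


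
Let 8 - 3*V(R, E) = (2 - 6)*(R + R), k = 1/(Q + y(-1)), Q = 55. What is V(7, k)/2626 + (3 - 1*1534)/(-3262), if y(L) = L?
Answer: 6134993/12849018 ≈ 0.47747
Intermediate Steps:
k = 1/54 (k = 1/(55 - 1) = 1/54 ≈ 0.018519)
V(R, E) = 8/3 + 8*R/3 (V(R, E) = 8/3 - (2 - 6)*(R + R)/3 = 8/3 - (-4)*2*R/3 = 8/3 - (-8)*R/3 = 8/3 + 8*R/3)
V(7, k)/2626 + (3 - 1*1534)/(-3262) = (8/3 + (8/3)*7)/2626 + (3 - 1*1534)/(-3262) = (8/3 + 56/3)*(1/2626) + (3 - 1534)*(-1/3262) = (64/3)*(1/2626) - 1531*(-1/3262) = 32/3939 + 1531/3262 = 6134993/12849018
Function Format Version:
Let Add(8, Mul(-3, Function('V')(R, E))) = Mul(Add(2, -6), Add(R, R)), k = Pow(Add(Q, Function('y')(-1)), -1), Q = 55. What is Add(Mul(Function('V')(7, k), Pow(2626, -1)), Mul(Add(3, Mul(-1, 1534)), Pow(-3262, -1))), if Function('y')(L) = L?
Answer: Rational(6134993, 12849018) ≈ 0.47747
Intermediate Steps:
k = Rational(1, 54) (k = Pow(Add(55, -1), -1) = Pow(54, -1) = Rational(1, 54) ≈ 0.018519)
Function('V')(R, E) = Add(Rational(8, 3), Mul(Rational(8, 3), R)) (Function('V')(R, E) = Add(Rational(8, 3), Mul(Rational(-1, 3), Mul(Add(2, -6), Add(R, R)))) = Add(Rational(8, 3), Mul(Rational(-1, 3), Mul(-4, Mul(2, R)))) = Add(Rational(8, 3), Mul(Rational(-1, 3), Mul(-8, R))) = Add(Rational(8, 3), Mul(Rational(8, 3), R)))
Add(Mul(Function('V')(7, k), Pow(2626, -1)), Mul(Add(3, Mul(-1, 1534)), Pow(-3262, -1))) = Add(Mul(Add(Rational(8, 3), Mul(Rational(8, 3), 7)), Pow(2626, -1)), Mul(Add(3, Mul(-1, 1534)), Pow(-3262, -1))) = Add(Mul(Add(Rational(8, 3), Rational(56, 3)), Rational(1, 2626)), Mul(Add(3, -1534), Rational(-1, 3262))) = Add(Mul(Rational(64, 3), Rational(1, 2626)), Mul(-1531, Rational(-1, 3262))) = Add(Rational(32, 3939), Rational(1531, 3262)) = Rational(6134993, 12849018)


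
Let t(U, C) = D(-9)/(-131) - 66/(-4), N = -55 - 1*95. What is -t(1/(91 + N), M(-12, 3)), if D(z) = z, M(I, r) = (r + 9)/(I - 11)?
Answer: -4341/262 ≈ -16.569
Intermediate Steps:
N = -150 (N = -55 - 95 = -150)
M(I, r) = (9 + r)/(-11 + I)
t(U, C) = 4341/262 (t(U, C) = -9/(-131) - 66/(-4) = -9*(-1/131) - 66*(-1/4) = 9/131 + 33/2 = 4341/262)
-t(1/(91 + N), M(-12, 3)) = -1*4341/262 = -4341/262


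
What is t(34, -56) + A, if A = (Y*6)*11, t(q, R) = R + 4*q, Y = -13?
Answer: -778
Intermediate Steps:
A = -858 (A = -13*6*11 = -78*11 = -858)
t(34, -56) + A = (-56 + 4*34) - 858 = (-56 + 136) - 858 = 80 - 858 = -778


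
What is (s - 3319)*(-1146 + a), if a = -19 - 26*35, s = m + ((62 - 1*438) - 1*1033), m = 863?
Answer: 8019875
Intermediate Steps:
s = -546 (s = 863 + ((62 - 1*438) - 1*1033) = 863 + ((62 - 438) - 1033) = 863 + (-376 - 1033) = 863 - 1409 = -546)
a = -929 (a = -19 - 910 = -929)
(s - 3319)*(-1146 + a) = (-546 - 3319)*(-1146 - 929) = -3865*(-2075) = 8019875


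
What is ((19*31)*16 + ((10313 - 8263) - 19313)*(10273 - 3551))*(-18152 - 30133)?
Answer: 5602627427670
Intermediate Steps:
((19*31)*16 + ((10313 - 8263) - 19313)*(10273 - 3551))*(-18152 - 30133) = (589*16 + (2050 - 19313)*6722)*(-48285) = (9424 - 17263*6722)*(-48285) = (9424 - 116041886)*(-48285) = -116032462*(-48285) = 5602627427670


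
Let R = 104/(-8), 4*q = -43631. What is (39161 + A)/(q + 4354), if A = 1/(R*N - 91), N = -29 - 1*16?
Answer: -7738214/1295021 ≈ -5.9754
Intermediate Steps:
q = -43631/4 (q = (¼)*(-43631) = -43631/4 ≈ -10908.)
N = -45 (N = -29 - 16 = -45)
R = -13 (R = 104*(-⅛) = -13)
A = 1/494 (A = 1/(-13*(-45) - 91) = 1/(585 - 91) = 1/494 ≈ 0.0020243)
(39161 + A)/(q + 4354) = (39161 + 1/494)/(-43631/4 + 4354) = 19345535/(494*(-26215/4)) = (19345535/494)*(-4/26215) = -7738214/1295021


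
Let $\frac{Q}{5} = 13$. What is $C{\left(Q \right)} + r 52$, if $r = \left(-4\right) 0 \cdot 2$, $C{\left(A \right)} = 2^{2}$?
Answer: $4$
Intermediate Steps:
$Q = 65$ ($Q = 5 \cdot 13 = 65$)
$C{\left(A \right)} = 4$
$r = 0$ ($r = 0 \cdot 2 = 0$)
$C{\left(Q \right)} + r 52 = 4 + 0 \cdot 52 = 4 + 0 = 4$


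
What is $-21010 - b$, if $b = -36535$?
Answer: $15525$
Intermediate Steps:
$-21010 - b = -21010 - -36535 = -21010 + 36535 = 15525$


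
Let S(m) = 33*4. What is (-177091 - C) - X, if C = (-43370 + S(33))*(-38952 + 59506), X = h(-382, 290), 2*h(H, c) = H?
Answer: 888536952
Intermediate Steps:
h(H, c) = H/2
S(m) = 132
X = -191 (X = (1/2)*(-382) = -191)
C = -888713852 (C = (-43370 + 132)*(-38952 + 59506) = -43238*20554 = -888713852)
(-177091 - C) - X = (-177091 - 1*(-888713852)) - 1*(-191) = (-177091 + 888713852) + 191 = 888536761 + 191 = 888536952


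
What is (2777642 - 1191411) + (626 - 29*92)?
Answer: 1584189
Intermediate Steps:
(2777642 - 1191411) + (626 - 29*92) = 1586231 + (626 - 2668) = 1586231 - 2042 = 1584189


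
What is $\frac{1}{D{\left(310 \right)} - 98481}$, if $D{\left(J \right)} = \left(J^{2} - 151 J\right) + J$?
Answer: $- \frac{1}{48881} \approx -2.0458 \cdot 10^{-5}$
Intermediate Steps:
$D{\left(J \right)} = J^{2} - 150 J$
$\frac{1}{D{\left(310 \right)} - 98481} = \frac{1}{310 \left(-150 + 310\right) - 98481} = \frac{1}{310 \cdot 160 - 98481} = \frac{1}{49600 - 98481} = \frac{1}{-48881} = - \frac{1}{48881}$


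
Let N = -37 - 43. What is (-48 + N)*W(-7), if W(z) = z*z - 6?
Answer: -5504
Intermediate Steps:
W(z) = -6 + z² (W(z) = z² - 6 = -6 + z²)
N = -80
(-48 + N)*W(-7) = (-48 - 80)*(-6 + (-7)²) = -128*(-6 + 49) = -128*43 = -5504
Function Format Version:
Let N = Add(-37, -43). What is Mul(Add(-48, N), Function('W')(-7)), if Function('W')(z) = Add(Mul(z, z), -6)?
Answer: -5504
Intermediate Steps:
Function('W')(z) = Add(-6, Pow(z, 2)) (Function('W')(z) = Add(Pow(z, 2), -6) = Add(-6, Pow(z, 2)))
N = -80
Mul(Add(-48, N), Function('W')(-7)) = Mul(Add(-48, -80), Add(-6, Pow(-7, 2))) = Mul(-128, Add(-6, 49)) = Mul(-128, 43) = -5504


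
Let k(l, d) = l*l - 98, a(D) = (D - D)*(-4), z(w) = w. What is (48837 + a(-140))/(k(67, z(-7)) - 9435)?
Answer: -48837/5044 ≈ -9.6822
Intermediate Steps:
a(D) = 0 (a(D) = 0*(-4) = 0)
k(l, d) = -98 + l² (k(l, d) = l² - 98 = -98 + l²)
(48837 + a(-140))/(k(67, z(-7)) - 9435) = (48837 + 0)/((-98 + 67²) - 9435) = 48837/((-98 + 4489) - 9435) = 48837/(4391 - 9435) = 48837/(-5044) = 48837*(-1/5044) = -48837/5044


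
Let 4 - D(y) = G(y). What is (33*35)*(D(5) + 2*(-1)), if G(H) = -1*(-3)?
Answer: -1155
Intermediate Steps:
G(H) = 3
D(y) = 1 (D(y) = 4 - 1*3 = 4 - 3 = 1)
(33*35)*(D(5) + 2*(-1)) = (33*35)*(1 + 2*(-1)) = 1155*(1 - 2) = 1155*(-1) = -1155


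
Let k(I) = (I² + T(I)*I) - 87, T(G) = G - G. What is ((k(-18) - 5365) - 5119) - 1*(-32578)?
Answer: 22331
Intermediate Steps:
T(G) = 0
k(I) = -87 + I² (k(I) = (I² + 0*I) - 87 = (I² + 0) - 87 = I² - 87 = -87 + I²)
((k(-18) - 5365) - 5119) - 1*(-32578) = (((-87 + (-18)²) - 5365) - 5119) - 1*(-32578) = (((-87 + 324) - 5365) - 5119) + 32578 = ((237 - 5365) - 5119) + 32578 = (-5128 - 5119) + 32578 = -10247 + 32578 = 22331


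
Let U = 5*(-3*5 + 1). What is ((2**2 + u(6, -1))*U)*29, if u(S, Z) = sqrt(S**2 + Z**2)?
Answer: -8120 - 2030*sqrt(37) ≈ -20468.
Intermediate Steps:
U = -70 (U = 5*(-15 + 1) = 5*(-14) = -70)
((2**2 + u(6, -1))*U)*29 = ((2**2 + sqrt(6**2 + (-1)**2))*(-70))*29 = ((4 + sqrt(36 + 1))*(-70))*29 = ((4 + sqrt(37))*(-70))*29 = (-280 - 70*sqrt(37))*29 = -8120 - 2030*sqrt(37)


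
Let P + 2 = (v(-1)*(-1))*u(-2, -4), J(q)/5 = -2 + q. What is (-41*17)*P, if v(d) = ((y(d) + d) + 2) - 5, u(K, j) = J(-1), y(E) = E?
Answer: 53669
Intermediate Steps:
J(q) = -10 + 5*q (J(q) = 5*(-2 + q) = -10 + 5*q)
u(K, j) = -15 (u(K, j) = -10 + 5*(-1) = -10 - 5 = -15)
v(d) = -3 + 2*d (v(d) = ((d + d) + 2) - 5 = (2*d + 2) - 5 = (2 + 2*d) - 5 = -3 + 2*d)
P = -77 (P = -2 + ((-3 + 2*(-1))*(-1))*(-15) = -2 + ((-3 - 2)*(-1))*(-15) = -2 - 5*(-1)*(-15) = -2 + 5*(-15) = -2 - 75 = -77)
(-41*17)*P = -41*17*(-77) = -697*(-77) = 53669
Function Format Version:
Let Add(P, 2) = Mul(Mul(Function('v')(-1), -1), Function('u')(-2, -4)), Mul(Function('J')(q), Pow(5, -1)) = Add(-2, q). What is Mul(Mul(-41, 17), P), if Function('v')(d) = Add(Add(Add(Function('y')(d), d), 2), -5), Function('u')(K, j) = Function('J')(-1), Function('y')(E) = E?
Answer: 53669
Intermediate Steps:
Function('J')(q) = Add(-10, Mul(5, q)) (Function('J')(q) = Mul(5, Add(-2, q)) = Add(-10, Mul(5, q)))
Function('u')(K, j) = -15 (Function('u')(K, j) = Add(-10, Mul(5, -1)) = Add(-10, -5) = -15)
Function('v')(d) = Add(-3, Mul(2, d)) (Function('v')(d) = Add(Add(Add(d, d), 2), -5) = Add(Add(Mul(2, d), 2), -5) = Add(Add(2, Mul(2, d)), -5) = Add(-3, Mul(2, d)))
P = -77 (P = Add(-2, Mul(Mul(Add(-3, Mul(2, -1)), -1), -15)) = Add(-2, Mul(Mul(Add(-3, -2), -1), -15)) = Add(-2, Mul(Mul(-5, -1), -15)) = Add(-2, Mul(5, -15)) = Add(-2, -75) = -77)
Mul(Mul(-41, 17), P) = Mul(Mul(-41, 17), -77) = Mul(-697, -77) = 53669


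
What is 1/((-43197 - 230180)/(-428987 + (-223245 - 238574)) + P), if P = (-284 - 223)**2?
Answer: 890806/228981064871 ≈ 3.8903e-6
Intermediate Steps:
P = 257049 (P = (-507)**2 = 257049)
1/((-43197 - 230180)/(-428987 + (-223245 - 238574)) + P) = 1/((-43197 - 230180)/(-428987 + (-223245 - 238574)) + 257049) = 1/(-273377/(-428987 - 461819) + 257049) = 1/(-273377/(-890806) + 257049) = 1/(-273377*(-1/890806) + 257049) = 1/(273377/890806 + 257049) = 1/(228981064871/890806) = 890806/228981064871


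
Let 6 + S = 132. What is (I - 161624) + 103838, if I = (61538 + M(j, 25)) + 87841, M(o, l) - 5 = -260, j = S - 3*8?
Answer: 91338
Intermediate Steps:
S = 126 (S = -6 + 132 = 126)
j = 102 (j = 126 - 3*8 = 126 - 1*24 = 126 - 24 = 102)
M(o, l) = -255 (M(o, l) = 5 - 260 = -255)
I = 149124 (I = (61538 - 255) + 87841 = 61283 + 87841 = 149124)
(I - 161624) + 103838 = (149124 - 161624) + 103838 = -12500 + 103838 = 91338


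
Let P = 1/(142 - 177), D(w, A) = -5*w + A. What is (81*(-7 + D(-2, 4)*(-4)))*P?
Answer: 729/5 ≈ 145.80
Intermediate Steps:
D(w, A) = A - 5*w
P = -1/35 (P = 1/(-35) = -1/35 ≈ -0.028571)
(81*(-7 + D(-2, 4)*(-4)))*P = (81*(-7 + (4 - 5*(-2))*(-4)))*(-1/35) = (81*(-7 + (4 + 10)*(-4)))*(-1/35) = (81*(-7 + 14*(-4)))*(-1/35) = (81*(-7 - 56))*(-1/35) = (81*(-63))*(-1/35) = -5103*(-1/35) = 729/5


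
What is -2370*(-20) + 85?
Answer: 47485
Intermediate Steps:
-2370*(-20) + 85 = -474*(-100) + 85 = 47400 + 85 = 47485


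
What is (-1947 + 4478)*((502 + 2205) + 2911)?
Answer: 14219158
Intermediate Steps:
(-1947 + 4478)*((502 + 2205) + 2911) = 2531*(2707 + 2911) = 2531*5618 = 14219158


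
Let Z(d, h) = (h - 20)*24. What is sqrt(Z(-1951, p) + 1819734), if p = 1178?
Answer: sqrt(1847526) ≈ 1359.2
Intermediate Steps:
Z(d, h) = -480 + 24*h (Z(d, h) = (-20 + h)*24 = -480 + 24*h)
sqrt(Z(-1951, p) + 1819734) = sqrt((-480 + 24*1178) + 1819734) = sqrt((-480 + 28272) + 1819734) = sqrt(27792 + 1819734) = sqrt(1847526)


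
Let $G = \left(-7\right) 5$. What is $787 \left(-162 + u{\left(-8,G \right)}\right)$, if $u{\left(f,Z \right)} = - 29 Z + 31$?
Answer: $695708$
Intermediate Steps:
$G = -35$
$u{\left(f,Z \right)} = 31 - 29 Z$
$787 \left(-162 + u{\left(-8,G \right)}\right) = 787 \left(-162 + \left(31 - -1015\right)\right) = 787 \left(-162 + \left(31 + 1015\right)\right) = 787 \left(-162 + 1046\right) = 787 \cdot 884 = 695708$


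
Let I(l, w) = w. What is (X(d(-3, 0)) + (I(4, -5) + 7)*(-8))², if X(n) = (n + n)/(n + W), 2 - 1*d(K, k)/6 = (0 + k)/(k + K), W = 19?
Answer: 222784/961 ≈ 231.83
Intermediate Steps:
d(K, k) = 12 - 6*k/(K + k) (d(K, k) = 12 - 6*(0 + k)/(k + K) = 12 - 6*k/(K + k))
X(n) = 2*n/(19 + n) (X(n) = (n + n)/(n + 19) = (2*n)/(19 + n) = 2*n/(19 + n))
(X(d(-3, 0)) + (I(4, -5) + 7)*(-8))² = (2*(6*(0 + 2*(-3))/(-3 + 0))/(19 + 6*(0 + 2*(-3))/(-3 + 0)) + (-5 + 7)*(-8))² = (2*(6*(0 - 6)/(-3))/(19 + 6*(0 - 6)/(-3)) + 2*(-8))² = (2*(6*(-⅓)*(-6))/(19 + 6*(-⅓)*(-6)) - 16)² = (2*12/(19 + 12) - 16)² = (2*12/31 - 16)² = (2*12*(1/31) - 16)² = (24/31 - 16)² = (-472/31)² = 222784/961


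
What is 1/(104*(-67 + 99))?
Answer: 1/3328 ≈ 0.00030048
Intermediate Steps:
1/(104*(-67 + 99)) = 1/(104*32) = 1/3328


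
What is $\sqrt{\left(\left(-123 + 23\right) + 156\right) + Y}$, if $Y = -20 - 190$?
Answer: $i \sqrt{154} \approx 12.41 i$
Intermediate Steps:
$Y = -210$
$\sqrt{\left(\left(-123 + 23\right) + 156\right) + Y} = \sqrt{\left(\left(-123 + 23\right) + 156\right) - 210} = \sqrt{\left(-100 + 156\right) - 210} = \sqrt{56 - 210} = \sqrt{-154} = i \sqrt{154}$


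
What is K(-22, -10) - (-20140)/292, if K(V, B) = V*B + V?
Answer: 19489/73 ≈ 266.97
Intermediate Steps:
K(V, B) = V + B*V (K(V, B) = B*V + V = V + B*V)
K(-22, -10) - (-20140)/292 = -22*(1 - 10) - (-20140)/292 = -22*(-9) - (-20140)/292 = 198 - 380*(-53/292) = 198 + 5035/73 = 19489/73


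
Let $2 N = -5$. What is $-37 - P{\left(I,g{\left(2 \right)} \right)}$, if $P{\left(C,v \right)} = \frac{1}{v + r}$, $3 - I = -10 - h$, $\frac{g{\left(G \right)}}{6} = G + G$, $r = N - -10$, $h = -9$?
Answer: $- \frac{2333}{63} \approx -37.032$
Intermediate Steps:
$N = - \frac{5}{2}$ ($N = \frac{1}{2} \left(-5\right) = - \frac{5}{2} \approx -2.5$)
$r = \frac{15}{2}$ ($r = - \frac{5}{2} - -10 = - \frac{5}{2} + 10 = \frac{15}{2} \approx 7.5$)
$g{\left(G \right)} = 12 G$ ($g{\left(G \right)} = 6 \left(G + G\right) = 6 \cdot 2 G = 12 G$)
$I = 4$ ($I = 3 - \left(-10 - -9\right) = 3 - \left(-10 + 9\right) = 3 - -1 = 3 + 1 = 4$)
$P{\left(C,v \right)} = \frac{1}{\frac{15}{2} + v}$ ($P{\left(C,v \right)} = \frac{1}{v + \frac{15}{2}} = \frac{1}{\frac{15}{2} + v}$)
$-37 - P{\left(I,g{\left(2 \right)} \right)} = -37 - \frac{2}{15 + 2 \cdot 12 \cdot 2} = -37 - \frac{2}{15 + 2 \cdot 24} = -37 - \frac{2}{15 + 48} = -37 - \frac{2}{63} = - \frac{2333}{63}$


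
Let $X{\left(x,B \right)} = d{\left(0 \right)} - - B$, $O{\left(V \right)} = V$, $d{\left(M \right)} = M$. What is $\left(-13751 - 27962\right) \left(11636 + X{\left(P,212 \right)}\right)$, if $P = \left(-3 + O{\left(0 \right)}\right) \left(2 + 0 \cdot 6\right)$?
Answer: $-494215624$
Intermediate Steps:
$P = -6$ ($P = \left(-3 + 0\right) \left(2 + 0 \cdot 6\right) = - 3 \left(2 + 0\right) = \left(-3\right) 2 = -6$)
$X{\left(x,B \right)} = B$ ($X{\left(x,B \right)} = 0 - - B = 0 + B = B$)
$\left(-13751 - 27962\right) \left(11636 + X{\left(P,212 \right)}\right) = \left(-13751 - 27962\right) \left(11636 + 212\right) = \left(-41713\right) 11848 = -494215624$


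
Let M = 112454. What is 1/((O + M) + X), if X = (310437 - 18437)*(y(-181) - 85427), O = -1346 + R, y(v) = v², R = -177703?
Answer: -1/15378538595 ≈ -6.5026e-11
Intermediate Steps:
O = -179049 (O = -1346 - 177703 = -179049)
X = -15378472000 (X = (310437 - 18437)*((-181)² - 85427) = 292000*(32761 - 85427) = 292000*(-52666) = -15378472000)
1/((O + M) + X) = 1/((-179049 + 112454) - 15378472000) = 1/(-66595 - 15378472000) = 1/(-15378538595) = -1/15378538595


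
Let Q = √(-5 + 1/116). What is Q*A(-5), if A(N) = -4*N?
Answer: 10*I*√16791/29 ≈ 44.683*I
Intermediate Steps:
Q = I*√16791/58 (Q = √(-5 + 1/116) = √(-579/116) = I*√16791/58 ≈ 2.2341*I)
Q*A(-5) = (I*√16791/58)*(-4*(-5)) = (I*√16791/58)*20 = 10*I*√16791/29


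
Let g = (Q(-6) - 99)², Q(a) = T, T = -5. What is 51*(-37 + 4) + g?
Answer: 9133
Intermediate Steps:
Q(a) = -5
g = 10816 (g = (-5 - 99)² = (-104)² = 10816)
51*(-37 + 4) + g = 51*(-37 + 4) + 10816 = 51*(-33) + 10816 = -1683 + 10816 = 9133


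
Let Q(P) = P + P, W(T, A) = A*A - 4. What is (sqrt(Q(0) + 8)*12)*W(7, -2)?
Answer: 0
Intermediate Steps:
W(T, A) = -4 + A**2 (W(T, A) = A**2 - 4 = -4 + A**2)
Q(P) = 2*P
(sqrt(Q(0) + 8)*12)*W(7, -2) = (sqrt(2*0 + 8)*12)*(-4 + (-2)**2) = (sqrt(0 + 8)*12)*(-4 + 4) = (sqrt(8)*12)*0 = ((2*sqrt(2))*12)*0 = (24*sqrt(2))*0 = 0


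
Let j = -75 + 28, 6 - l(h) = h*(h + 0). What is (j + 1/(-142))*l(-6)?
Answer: 100125/71 ≈ 1410.2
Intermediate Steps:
l(h) = 6 - h² (l(h) = 6 - h*(h + 0) = 6 - h*h = 6 - h²)
j = -47
(j + 1/(-142))*l(-6) = (-47 + 1/(-142))*(6 - 1*(-6)²) = (-47 - 1/142)*(6 - 1*36) = -6675*(6 - 36)/142 = -6675/142*(-30) = 100125/71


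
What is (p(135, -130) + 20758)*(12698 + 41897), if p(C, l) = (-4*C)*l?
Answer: 4965852010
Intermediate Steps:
p(C, l) = -4*C*l
(p(135, -130) + 20758)*(12698 + 41897) = (-4*135*(-130) + 20758)*(12698 + 41897) = (70200 + 20758)*54595 = 90958*54595 = 4965852010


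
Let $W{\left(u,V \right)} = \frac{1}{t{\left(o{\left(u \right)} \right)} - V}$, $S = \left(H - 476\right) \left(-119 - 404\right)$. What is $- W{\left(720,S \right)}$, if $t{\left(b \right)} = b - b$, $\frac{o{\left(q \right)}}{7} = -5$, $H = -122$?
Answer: $\frac{1}{312754} \approx 3.1974 \cdot 10^{-6}$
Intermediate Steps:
$o{\left(q \right)} = -35$ ($o{\left(q \right)} = 7 \left(-5\right) = -35$)
$t{\left(b \right)} = 0$
$S = 312754$ ($S = \left(-122 - 476\right) \left(-119 - 404\right) = \left(-598\right) \left(-523\right) = 312754$)
$W{\left(u,V \right)} = - \frac{1}{V}$ ($W{\left(u,V \right)} = \frac{1}{0 - V} = \frac{1}{\left(-1\right) V} = - \frac{1}{V}$)
$- W{\left(720,S \right)} = - \frac{-1}{312754} = \left(-1\right) \left(- \frac{1}{312754}\right) = \frac{1}{312754}$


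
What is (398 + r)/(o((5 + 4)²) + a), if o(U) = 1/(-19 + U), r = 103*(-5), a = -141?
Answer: 7254/8741 ≈ 0.82988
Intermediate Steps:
r = -515
(398 + r)/(o((5 + 4)²) + a) = (398 - 515)/(1/(-19 + (5 + 4)²) - 141) = -117/(1/(-19 + 9²) - 141) = -117/(1/(-19 + 81) - 141) = -117/(1/62 - 141) = -117/(-8741/62) = -117*(-62/8741) = 7254/8741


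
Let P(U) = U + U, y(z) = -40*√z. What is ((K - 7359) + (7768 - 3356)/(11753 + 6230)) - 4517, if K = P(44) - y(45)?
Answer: -211979192/17983 + 120*√5 ≈ -11519.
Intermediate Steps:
P(U) = 2*U
K = 88 + 120*√5 (K = 2*44 - (-40)*√45 = 88 - (-40)*3*√5 = 88 - (-120)*√5 = 88 + 120*√5 ≈ 356.33)
((K - 7359) + (7768 - 3356)/(11753 + 6230)) - 4517 = (((88 + 120*√5) - 7359) + (7768 - 3356)/(11753 + 6230)) - 4517 = ((-7271 + 120*√5) + 4412/17983) - 4517 = (-130749981/17983 + 120*√5) - 4517 = -211979192/17983 + 120*√5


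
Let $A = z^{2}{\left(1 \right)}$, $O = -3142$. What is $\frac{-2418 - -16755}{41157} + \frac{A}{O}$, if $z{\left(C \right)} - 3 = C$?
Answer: $\frac{2466019}{7184183} \approx 0.34326$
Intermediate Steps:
$z{\left(C \right)} = 3 + C$
$A = 16$ ($A = \left(3 + 1\right)^{2} = 4^{2} = 16$)
$\frac{-2418 - -16755}{41157} + \frac{A}{O} = \frac{-2418 - -16755}{41157} + \frac{16}{-3142} = \left(-2418 + 16755\right) \frac{1}{41157} + 16 \left(- \frac{1}{3142}\right) = 14337 \cdot \frac{1}{41157} - \frac{8}{1571} = \frac{1593}{4573} - \frac{8}{1571} = \frac{2466019}{7184183}$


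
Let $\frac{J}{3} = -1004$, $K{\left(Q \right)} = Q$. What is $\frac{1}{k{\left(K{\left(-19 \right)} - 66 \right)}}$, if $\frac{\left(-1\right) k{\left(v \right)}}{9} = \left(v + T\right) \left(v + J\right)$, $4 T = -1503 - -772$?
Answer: $- \frac{4}{29851983} \approx -1.3399 \cdot 10^{-7}$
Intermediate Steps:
$J = -3012$ ($J = 3 \left(-1004\right) = -3012$)
$T = - \frac{731}{4}$ ($T = \frac{-1503 - -772}{4} = \frac{-1503 + 772}{4} = \frac{1}{4} \left(-731\right) = - \frac{731}{4} \approx -182.75$)
$k{\left(v \right)} = - 9 \left(-3012 + v\right) \left(- \frac{731}{4} + v\right)$ ($k{\left(v \right)} = - 9 \left(v - \frac{731}{4}\right) \left(v - 3012\right) = - 9 \left(- \frac{731}{4} + v\right) \left(-3012 + v\right) = - 9 \left(-3012 + v\right) \left(- \frac{731}{4} + v\right)$)
$\frac{1}{k{\left(K{\left(-19 \right)} - 66 \right)}} = \frac{1}{-4953987 - 9 \left(-19 - 66\right)^{2} + \frac{115011 \left(-19 - 66\right)}{4}} = \frac{1}{-4953987 - 9 \left(-85\right)^{2} + \frac{115011}{4} \left(-85\right)} = \frac{1}{-4953987 - 65025 - \frac{9775935}{4}} = \frac{1}{- \frac{29851983}{4}} = - \frac{4}{29851983}$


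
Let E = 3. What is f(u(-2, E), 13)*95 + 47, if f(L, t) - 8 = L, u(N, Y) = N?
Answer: 617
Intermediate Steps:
f(L, t) = 8 + L
f(u(-2, E), 13)*95 + 47 = (8 - 2)*95 + 47 = 6*95 + 47 = 570 + 47 = 617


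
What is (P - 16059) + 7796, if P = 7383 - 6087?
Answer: -6967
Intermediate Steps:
P = 1296
(P - 16059) + 7796 = (1296 - 16059) + 7796 = -14763 + 7796 = -6967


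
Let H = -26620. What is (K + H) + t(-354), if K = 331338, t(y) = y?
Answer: 304364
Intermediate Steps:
(K + H) + t(-354) = (331338 - 26620) - 354 = 304718 - 354 = 304364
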